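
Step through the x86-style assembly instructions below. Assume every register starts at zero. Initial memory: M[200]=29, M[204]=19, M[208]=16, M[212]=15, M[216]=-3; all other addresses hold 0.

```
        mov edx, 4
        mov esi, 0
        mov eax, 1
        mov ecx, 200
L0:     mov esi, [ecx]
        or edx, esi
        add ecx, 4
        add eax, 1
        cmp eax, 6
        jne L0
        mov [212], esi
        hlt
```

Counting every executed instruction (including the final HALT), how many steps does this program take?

after mov edx, 4: edx=4
after mov esi, 0: esi=0
after mov eax, 1: eax=1
after mov ecx, 200: ecx=200
after mov esi, [ecx]: esi=M[200]=29
after or edx, esi: edx=4|29=29
after add ecx, 4: ecx=200+4=204
after add eax, 1: eax=1+1=2
cmp eax, 6  (cmp 2,6)
jne L0: taken
after mov esi, [ecx]: esi=M[204]=19
after or edx, esi: edx=29|19=31
after add ecx, 4: ecx=204+4=208
after add eax, 1: eax=2+1=3
cmp eax, 6  (cmp 3,6)
jne L0: taken
after mov esi, [ecx]: esi=M[208]=16
after or edx, esi: edx=31|16=31
after add ecx, 4: ecx=208+4=212
after add eax, 1: eax=3+1=4
cmp eax, 6  (cmp 4,6)
jne L0: taken
after mov esi, [ecx]: esi=M[212]=15
after or edx, esi: edx=31|15=31
after add ecx, 4: ecx=212+4=216
after add eax, 1: eax=4+1=5
cmp eax, 6  (cmp 5,6)
jne L0: taken
after mov esi, [ecx]: esi=M[216]=-3
after or edx, esi: edx=31|(-3)=-1
after add ecx, 4: ecx=216+4=220
after add eax, 1: eax=5+1=6
cmp eax, 6  (cmp 6,6)
jne L0: not taken
mov [212], esi → M[212]=-3
halt.
Total executed instructions: 36.

36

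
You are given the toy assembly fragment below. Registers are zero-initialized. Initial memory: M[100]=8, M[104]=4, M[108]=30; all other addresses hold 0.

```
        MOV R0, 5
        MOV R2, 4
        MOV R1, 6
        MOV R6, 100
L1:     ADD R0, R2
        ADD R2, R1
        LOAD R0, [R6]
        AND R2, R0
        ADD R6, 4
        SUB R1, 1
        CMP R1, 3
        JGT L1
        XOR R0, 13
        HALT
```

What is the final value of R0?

R0=5
R2=4
R1=6
R6=100
R0=5+4=9
R2=4+6=10
R0=M[100]=8
R2=10&8=8
R6=100+4=104
R1=6-1=5
CMP R1, 3  (cmp 5,3)
JGT L1: taken
R0=8+8=16
R2=8+5=13
R0=M[104]=4
R2=13&4=4
R6=104+4=108
R1=5-1=4
CMP R1, 3  (cmp 4,3)
JGT L1: taken
R0=4+4=8
R2=4+4=8
R0=M[108]=30
R2=8&30=8
R6=108+4=112
R1=4-1=3
CMP R1, 3  (cmp 3,3)
JGT L1: not taken
R0=30^13=19
halt.

19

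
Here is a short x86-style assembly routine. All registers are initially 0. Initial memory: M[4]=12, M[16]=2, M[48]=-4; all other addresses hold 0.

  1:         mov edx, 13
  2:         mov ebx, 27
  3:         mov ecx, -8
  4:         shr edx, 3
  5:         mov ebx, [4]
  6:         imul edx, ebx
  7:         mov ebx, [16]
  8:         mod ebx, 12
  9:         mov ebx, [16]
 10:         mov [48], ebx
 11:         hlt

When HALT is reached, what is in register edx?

mov edx, 13 → edx=13
mov ebx, 27 → ebx=27
mov ecx, -8 → ecx=-8
shr edx, 3 → edx=13>>3=1
mov ebx, [4] → ebx=M[4]=12
imul edx, ebx → edx=1*12=12
mov ebx, [16] → ebx=M[16]=2
mod ebx, 12 → ebx=2%12=2
mov ebx, [16] → ebx=M[16]=2
mov [48], ebx → M[48]=2
halt.

12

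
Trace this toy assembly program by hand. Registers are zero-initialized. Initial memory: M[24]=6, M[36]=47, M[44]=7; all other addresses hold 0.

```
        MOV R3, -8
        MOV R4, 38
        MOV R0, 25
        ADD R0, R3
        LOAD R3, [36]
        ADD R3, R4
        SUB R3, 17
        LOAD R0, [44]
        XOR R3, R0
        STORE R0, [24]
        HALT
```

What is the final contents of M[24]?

R3=-8
R4=38
R0=25
R0=25+(-8)=17
R3=M[36]=47
R3=47+38=85
R3=85-17=68
R0=M[44]=7
R3=68^7=67
STORE R0, [24] → M[24]=7
halt.

7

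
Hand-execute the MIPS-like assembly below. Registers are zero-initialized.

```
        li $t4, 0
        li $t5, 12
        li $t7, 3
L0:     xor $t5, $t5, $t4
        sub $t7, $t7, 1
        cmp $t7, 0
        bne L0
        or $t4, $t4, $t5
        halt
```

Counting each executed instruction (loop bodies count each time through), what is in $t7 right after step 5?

after li $t4, 0: $t4=0
after li $t5, 12: $t5=12
after li $t7, 3: $t7=3
after xor $t5, $t5, $t4: $t5=12^0=12
after sub $t7, $t7, 1: $t7=3-1=2
After step 5: $t7 = 2.

2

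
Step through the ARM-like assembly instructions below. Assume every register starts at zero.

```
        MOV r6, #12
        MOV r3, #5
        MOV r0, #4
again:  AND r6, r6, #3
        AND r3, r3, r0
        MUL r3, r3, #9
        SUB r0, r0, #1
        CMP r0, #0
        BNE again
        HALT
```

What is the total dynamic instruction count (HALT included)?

r6=12
r3=5
r0=4
r6=12&3=0
r3=5&4=4
r3=4*9=36
r0=4-1=3
CMP r0, #0  (cmp 3,0)
BNE again: taken
r6=0&3=0
r3=36&3=0
r3=0*9=0
r0=3-1=2
CMP r0, #0  (cmp 2,0)
BNE again: taken
r6=0&3=0
r3=0&2=0
r3=0*9=0
r0=2-1=1
CMP r0, #0  (cmp 1,0)
BNE again: taken
r6=0&3=0
r3=0&1=0
r3=0*9=0
r0=1-1=0
CMP r0, #0  (cmp 0,0)
BNE again: not taken
halt.
Total executed instructions: 28.

28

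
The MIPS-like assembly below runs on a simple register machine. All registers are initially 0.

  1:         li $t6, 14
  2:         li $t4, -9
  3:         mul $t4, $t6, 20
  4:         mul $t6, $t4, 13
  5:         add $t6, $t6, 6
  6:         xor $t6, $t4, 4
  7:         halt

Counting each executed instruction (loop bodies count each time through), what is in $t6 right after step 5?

li $t6, 14 → $t6=14
li $t4, -9 → $t4=-9
mul $t4, $t6, 20 → $t4=14*20=280
mul $t6, $t4, 13 → $t6=280*13=3640
add $t6, $t6, 6 → $t6=3640+6=3646
After step 5: $t6 = 3646.

3646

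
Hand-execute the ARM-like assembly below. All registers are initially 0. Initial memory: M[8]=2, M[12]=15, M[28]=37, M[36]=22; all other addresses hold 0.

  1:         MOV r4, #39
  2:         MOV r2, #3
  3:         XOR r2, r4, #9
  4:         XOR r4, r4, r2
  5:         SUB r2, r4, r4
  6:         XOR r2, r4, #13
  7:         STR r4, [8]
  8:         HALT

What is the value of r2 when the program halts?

4

MOV r4, #39 → r4=39
MOV r2, #3 → r2=3
XOR r2, r4, #9 → r2=39^9=46
XOR r4, r4, r2 → r4=39^46=9
SUB r2, r4, r4 → r2=9-9=0
XOR r2, r4, #13 → r2=9^13=4
STR r4, [8] → M[8]=9
halt.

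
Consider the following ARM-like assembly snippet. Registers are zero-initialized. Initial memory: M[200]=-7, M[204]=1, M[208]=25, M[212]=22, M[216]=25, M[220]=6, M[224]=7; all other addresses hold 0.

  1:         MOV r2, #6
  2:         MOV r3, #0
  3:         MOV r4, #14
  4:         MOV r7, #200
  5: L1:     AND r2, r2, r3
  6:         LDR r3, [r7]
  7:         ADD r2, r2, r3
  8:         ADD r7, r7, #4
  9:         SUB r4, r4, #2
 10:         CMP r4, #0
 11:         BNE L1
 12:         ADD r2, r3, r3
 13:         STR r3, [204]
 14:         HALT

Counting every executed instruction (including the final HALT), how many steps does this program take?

56

r2=6
r3=0
r4=14
r7=200
r2=6&0=0
r3=M[200]=-7
r2=0+(-7)=-7
r7=200+4=204
r4=14-2=12
CMP r4, #0  (cmp 12,0)
BNE L1: taken
r2=(-7)&(-7)=-7
r3=M[204]=1
r2=(-7)+1=-6
r7=204+4=208
r4=12-2=10
CMP r4, #0  (cmp 10,0)
BNE L1: taken
r2=(-6)&1=0
r3=M[208]=25
r2=0+25=25
r7=208+4=212
r4=10-2=8
CMP r4, #0  (cmp 8,0)
BNE L1: taken
r2=25&25=25
r3=M[212]=22
r2=25+22=47
r7=212+4=216
r4=8-2=6
CMP r4, #0  (cmp 6,0)
BNE L1: taken
r2=47&22=6
r3=M[216]=25
r2=6+25=31
r7=216+4=220
r4=6-2=4
CMP r4, #0  (cmp 4,0)
BNE L1: taken
r2=31&25=25
r3=M[220]=6
r2=25+6=31
r7=220+4=224
r4=4-2=2
CMP r4, #0  (cmp 2,0)
BNE L1: taken
r2=31&6=6
r3=M[224]=7
r2=6+7=13
r7=224+4=228
r4=2-2=0
CMP r4, #0  (cmp 0,0)
BNE L1: not taken
r2=7+7=14
STR r3, [204] → M[204]=7
halt.
Total executed instructions: 56.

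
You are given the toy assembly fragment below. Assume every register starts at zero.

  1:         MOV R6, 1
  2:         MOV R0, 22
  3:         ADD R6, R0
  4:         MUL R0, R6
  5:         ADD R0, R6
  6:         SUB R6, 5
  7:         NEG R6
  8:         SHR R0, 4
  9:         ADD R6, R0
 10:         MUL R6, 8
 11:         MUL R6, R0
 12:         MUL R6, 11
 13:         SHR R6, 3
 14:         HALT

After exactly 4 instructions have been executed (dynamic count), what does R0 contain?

506

MOV R6, 1 → R6=1
MOV R0, 22 → R0=22
ADD R6, R0 → R6=1+22=23
MUL R0, R6 → R0=22*23=506
After step 4: R0 = 506.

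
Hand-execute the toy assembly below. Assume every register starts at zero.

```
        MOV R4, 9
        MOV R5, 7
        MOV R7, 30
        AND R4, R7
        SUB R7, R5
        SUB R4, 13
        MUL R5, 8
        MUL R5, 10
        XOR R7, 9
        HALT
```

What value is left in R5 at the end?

MOV R4, 9 → R4=9
MOV R5, 7 → R5=7
MOV R7, 30 → R7=30
AND R4, R7 → R4=9&30=8
SUB R7, R5 → R7=30-7=23
SUB R4, 13 → R4=8-13=-5
MUL R5, 8 → R5=7*8=56
MUL R5, 10 → R5=56*10=560
XOR R7, 9 → R7=23^9=30
halt.

560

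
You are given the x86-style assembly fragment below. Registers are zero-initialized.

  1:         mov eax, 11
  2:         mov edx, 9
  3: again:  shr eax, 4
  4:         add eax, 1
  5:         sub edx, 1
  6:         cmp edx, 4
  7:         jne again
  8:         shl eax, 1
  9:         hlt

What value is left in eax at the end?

2

after mov eax, 11: eax=11
after mov edx, 9: edx=9
after shr eax, 4: eax=11>>4=0
after add eax, 1: eax=0+1=1
after sub edx, 1: edx=9-1=8
cmp edx, 4  (cmp 8,4)
jne again: taken
after shr eax, 4: eax=1>>4=0
after add eax, 1: eax=0+1=1
after sub edx, 1: edx=8-1=7
cmp edx, 4  (cmp 7,4)
jne again: taken
after shr eax, 4: eax=1>>4=0
after add eax, 1: eax=0+1=1
after sub edx, 1: edx=7-1=6
cmp edx, 4  (cmp 6,4)
jne again: taken
after shr eax, 4: eax=1>>4=0
after add eax, 1: eax=0+1=1
after sub edx, 1: edx=6-1=5
cmp edx, 4  (cmp 5,4)
jne again: taken
after shr eax, 4: eax=1>>4=0
after add eax, 1: eax=0+1=1
after sub edx, 1: edx=5-1=4
cmp edx, 4  (cmp 4,4)
jne again: not taken
after shl eax, 1: eax=1<<1=2
halt.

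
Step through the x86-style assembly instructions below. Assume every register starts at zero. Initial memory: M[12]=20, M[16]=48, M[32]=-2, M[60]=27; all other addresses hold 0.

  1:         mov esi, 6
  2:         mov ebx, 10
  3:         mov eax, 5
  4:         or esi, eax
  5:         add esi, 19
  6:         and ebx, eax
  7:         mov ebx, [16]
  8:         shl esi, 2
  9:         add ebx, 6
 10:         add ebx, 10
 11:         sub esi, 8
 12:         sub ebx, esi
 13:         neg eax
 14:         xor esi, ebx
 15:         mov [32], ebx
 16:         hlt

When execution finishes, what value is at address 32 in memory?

-32

after mov esi, 6: esi=6
after mov ebx, 10: ebx=10
after mov eax, 5: eax=5
after or esi, eax: esi=6|5=7
after add esi, 19: esi=7+19=26
after and ebx, eax: ebx=10&5=0
after mov ebx, [16]: ebx=M[16]=48
after shl esi, 2: esi=26<<2=104
after add ebx, 6: ebx=48+6=54
after add ebx, 10: ebx=54+10=64
after sub esi, 8: esi=104-8=96
after sub ebx, esi: ebx=64-96=-32
after neg eax: eax=-(5)=-5
after xor esi, ebx: esi=96^(-32)=-128
mov [32], ebx → M[32]=-32
halt.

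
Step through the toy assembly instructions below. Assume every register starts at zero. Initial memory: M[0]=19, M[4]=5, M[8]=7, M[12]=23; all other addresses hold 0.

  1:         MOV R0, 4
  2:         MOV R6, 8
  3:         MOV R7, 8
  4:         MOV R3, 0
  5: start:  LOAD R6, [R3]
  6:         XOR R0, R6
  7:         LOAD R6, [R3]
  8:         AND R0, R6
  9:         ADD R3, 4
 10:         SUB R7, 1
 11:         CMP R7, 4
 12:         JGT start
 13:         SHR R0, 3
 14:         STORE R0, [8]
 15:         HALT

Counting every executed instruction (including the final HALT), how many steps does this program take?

after MOV R0, 4: R0=4
after MOV R6, 8: R6=8
after MOV R7, 8: R7=8
after MOV R3, 0: R3=0
after LOAD R6, [R3]: R6=M[0]=19
after XOR R0, R6: R0=4^19=23
after LOAD R6, [R3]: R6=M[0]=19
after AND R0, R6: R0=23&19=19
after ADD R3, 4: R3=0+4=4
after SUB R7, 1: R7=8-1=7
CMP R7, 4  (cmp 7,4)
JGT start: taken
after LOAD R6, [R3]: R6=M[4]=5
after XOR R0, R6: R0=19^5=22
after LOAD R6, [R3]: R6=M[4]=5
after AND R0, R6: R0=22&5=4
after ADD R3, 4: R3=4+4=8
after SUB R7, 1: R7=7-1=6
CMP R7, 4  (cmp 6,4)
JGT start: taken
after LOAD R6, [R3]: R6=M[8]=7
after XOR R0, R6: R0=4^7=3
after LOAD R6, [R3]: R6=M[8]=7
after AND R0, R6: R0=3&7=3
after ADD R3, 4: R3=8+4=12
after SUB R7, 1: R7=6-1=5
CMP R7, 4  (cmp 5,4)
JGT start: taken
after LOAD R6, [R3]: R6=M[12]=23
after XOR R0, R6: R0=3^23=20
after LOAD R6, [R3]: R6=M[12]=23
after AND R0, R6: R0=20&23=20
after ADD R3, 4: R3=12+4=16
after SUB R7, 1: R7=5-1=4
CMP R7, 4  (cmp 4,4)
JGT start: not taken
after SHR R0, 3: R0=20>>3=2
STORE R0, [8] → M[8]=2
halt.
Total executed instructions: 39.

39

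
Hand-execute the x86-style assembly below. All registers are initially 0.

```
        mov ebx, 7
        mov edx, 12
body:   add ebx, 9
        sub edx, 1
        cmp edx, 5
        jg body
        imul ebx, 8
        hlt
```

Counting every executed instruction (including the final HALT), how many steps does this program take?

32

ebx=7
edx=12
ebx=7+9=16
edx=12-1=11
cmp edx, 5  (cmp 11,5)
jg body: taken
ebx=16+9=25
edx=11-1=10
cmp edx, 5  (cmp 10,5)
jg body: taken
ebx=25+9=34
edx=10-1=9
cmp edx, 5  (cmp 9,5)
jg body: taken
ebx=34+9=43
edx=9-1=8
cmp edx, 5  (cmp 8,5)
jg body: taken
ebx=43+9=52
edx=8-1=7
cmp edx, 5  (cmp 7,5)
jg body: taken
ebx=52+9=61
edx=7-1=6
cmp edx, 5  (cmp 6,5)
jg body: taken
ebx=61+9=70
edx=6-1=5
cmp edx, 5  (cmp 5,5)
jg body: not taken
ebx=70*8=560
halt.
Total executed instructions: 32.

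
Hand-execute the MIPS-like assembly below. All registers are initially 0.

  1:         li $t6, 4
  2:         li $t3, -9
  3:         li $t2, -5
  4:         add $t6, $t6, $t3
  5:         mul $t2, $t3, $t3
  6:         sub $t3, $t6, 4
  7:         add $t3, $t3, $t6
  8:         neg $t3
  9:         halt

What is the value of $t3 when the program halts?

14

$t6=4
$t3=-9
$t2=-5
$t6=4+(-9)=-5
$t2=(-9)*(-9)=81
$t3=(-5)-4=-9
$t3=(-9)+(-5)=-14
$t3=-(-14)=14
halt.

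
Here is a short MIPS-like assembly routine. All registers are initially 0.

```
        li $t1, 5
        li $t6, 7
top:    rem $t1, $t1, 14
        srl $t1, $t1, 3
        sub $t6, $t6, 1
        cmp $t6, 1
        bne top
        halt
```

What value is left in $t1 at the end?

li $t1, 5 → $t1=5
li $t6, 7 → $t6=7
rem $t1, $t1, 14 → $t1=5%14=5
srl $t1, $t1, 3 → $t1=5>>3=0
sub $t6, $t6, 1 → $t6=7-1=6
cmp $t6, 1  (cmp 6,1)
bne top: taken
rem $t1, $t1, 14 → $t1=0%14=0
srl $t1, $t1, 3 → $t1=0>>3=0
sub $t6, $t6, 1 → $t6=6-1=5
cmp $t6, 1  (cmp 5,1)
bne top: taken
rem $t1, $t1, 14 → $t1=0%14=0
srl $t1, $t1, 3 → $t1=0>>3=0
sub $t6, $t6, 1 → $t6=5-1=4
cmp $t6, 1  (cmp 4,1)
bne top: taken
rem $t1, $t1, 14 → $t1=0%14=0
srl $t1, $t1, 3 → $t1=0>>3=0
sub $t6, $t6, 1 → $t6=4-1=3
cmp $t6, 1  (cmp 3,1)
bne top: taken
rem $t1, $t1, 14 → $t1=0%14=0
srl $t1, $t1, 3 → $t1=0>>3=0
sub $t6, $t6, 1 → $t6=3-1=2
cmp $t6, 1  (cmp 2,1)
bne top: taken
rem $t1, $t1, 14 → $t1=0%14=0
srl $t1, $t1, 3 → $t1=0>>3=0
sub $t6, $t6, 1 → $t6=2-1=1
cmp $t6, 1  (cmp 1,1)
bne top: not taken
halt.

0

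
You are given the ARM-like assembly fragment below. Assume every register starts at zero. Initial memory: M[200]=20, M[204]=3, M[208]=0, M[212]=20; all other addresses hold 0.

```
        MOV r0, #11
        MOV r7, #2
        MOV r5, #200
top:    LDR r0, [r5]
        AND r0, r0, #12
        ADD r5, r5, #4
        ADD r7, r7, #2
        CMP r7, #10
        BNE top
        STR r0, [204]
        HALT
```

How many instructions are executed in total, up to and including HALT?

MOV r0, #11 → r0=11
MOV r7, #2 → r7=2
MOV r5, #200 → r5=200
LDR r0, [r5] → r0=M[200]=20
AND r0, r0, #12 → r0=20&12=4
ADD r5, r5, #4 → r5=200+4=204
ADD r7, r7, #2 → r7=2+2=4
CMP r7, #10  (cmp 4,10)
BNE top: taken
LDR r0, [r5] → r0=M[204]=3
AND r0, r0, #12 → r0=3&12=0
ADD r5, r5, #4 → r5=204+4=208
ADD r7, r7, #2 → r7=4+2=6
CMP r7, #10  (cmp 6,10)
BNE top: taken
LDR r0, [r5] → r0=M[208]=0
AND r0, r0, #12 → r0=0&12=0
ADD r5, r5, #4 → r5=208+4=212
ADD r7, r7, #2 → r7=6+2=8
CMP r7, #10  (cmp 8,10)
BNE top: taken
LDR r0, [r5] → r0=M[212]=20
AND r0, r0, #12 → r0=20&12=4
ADD r5, r5, #4 → r5=212+4=216
ADD r7, r7, #2 → r7=8+2=10
CMP r7, #10  (cmp 10,10)
BNE top: not taken
STR r0, [204] → M[204]=4
halt.
Total executed instructions: 29.

29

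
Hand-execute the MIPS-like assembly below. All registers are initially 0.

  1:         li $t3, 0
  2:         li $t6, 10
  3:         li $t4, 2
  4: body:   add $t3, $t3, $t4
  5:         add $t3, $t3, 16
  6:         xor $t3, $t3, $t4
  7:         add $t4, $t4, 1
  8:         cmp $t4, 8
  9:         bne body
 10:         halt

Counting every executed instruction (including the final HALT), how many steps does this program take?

40

li $t3, 0 → $t3=0
li $t6, 10 → $t6=10
li $t4, 2 → $t4=2
add $t3, $t3, $t4 → $t3=0+2=2
add $t3, $t3, 16 → $t3=2+16=18
xor $t3, $t3, $t4 → $t3=18^2=16
add $t4, $t4, 1 → $t4=2+1=3
cmp $t4, 8  (cmp 3,8)
bne body: taken
add $t3, $t3, $t4 → $t3=16+3=19
add $t3, $t3, 16 → $t3=19+16=35
xor $t3, $t3, $t4 → $t3=35^3=32
add $t4, $t4, 1 → $t4=3+1=4
cmp $t4, 8  (cmp 4,8)
bne body: taken
add $t3, $t3, $t4 → $t3=32+4=36
add $t3, $t3, 16 → $t3=36+16=52
xor $t3, $t3, $t4 → $t3=52^4=48
add $t4, $t4, 1 → $t4=4+1=5
cmp $t4, 8  (cmp 5,8)
bne body: taken
add $t3, $t3, $t4 → $t3=48+5=53
add $t3, $t3, 16 → $t3=53+16=69
xor $t3, $t3, $t4 → $t3=69^5=64
add $t4, $t4, 1 → $t4=5+1=6
cmp $t4, 8  (cmp 6,8)
bne body: taken
add $t3, $t3, $t4 → $t3=64+6=70
add $t3, $t3, 16 → $t3=70+16=86
xor $t3, $t3, $t4 → $t3=86^6=80
add $t4, $t4, 1 → $t4=6+1=7
cmp $t4, 8  (cmp 7,8)
bne body: taken
add $t3, $t3, $t4 → $t3=80+7=87
add $t3, $t3, 16 → $t3=87+16=103
xor $t3, $t3, $t4 → $t3=103^7=96
add $t4, $t4, 1 → $t4=7+1=8
cmp $t4, 8  (cmp 8,8)
bne body: not taken
halt.
Total executed instructions: 40.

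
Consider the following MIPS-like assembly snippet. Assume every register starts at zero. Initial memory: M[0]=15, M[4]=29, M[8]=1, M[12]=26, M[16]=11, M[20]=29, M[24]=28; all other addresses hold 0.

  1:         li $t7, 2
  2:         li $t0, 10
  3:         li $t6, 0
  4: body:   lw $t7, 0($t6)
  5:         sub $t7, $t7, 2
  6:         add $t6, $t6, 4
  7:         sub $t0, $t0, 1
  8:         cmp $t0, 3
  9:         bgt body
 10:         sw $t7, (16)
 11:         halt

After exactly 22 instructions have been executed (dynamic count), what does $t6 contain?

12

after li $t7, 2: $t7=2
after li $t0, 10: $t0=10
after li $t6, 0: $t6=0
after lw $t7, 0($t6): $t7=M[0]=15
after sub $t7, $t7, 2: $t7=15-2=13
after add $t6, $t6, 4: $t6=0+4=4
after sub $t0, $t0, 1: $t0=10-1=9
cmp $t0, 3  (cmp 9,3)
bgt body: taken
after lw $t7, 0($t6): $t7=M[4]=29
after sub $t7, $t7, 2: $t7=29-2=27
after add $t6, $t6, 4: $t6=4+4=8
after sub $t0, $t0, 1: $t0=9-1=8
cmp $t0, 3  (cmp 8,3)
bgt body: taken
after lw $t7, 0($t6): $t7=M[8]=1
after sub $t7, $t7, 2: $t7=1-2=-1
after add $t6, $t6, 4: $t6=8+4=12
after sub $t0, $t0, 1: $t0=8-1=7
cmp $t0, 3  (cmp 7,3)
bgt body: taken
after lw $t7, 0($t6): $t7=M[12]=26
After step 22: $t6 = 12.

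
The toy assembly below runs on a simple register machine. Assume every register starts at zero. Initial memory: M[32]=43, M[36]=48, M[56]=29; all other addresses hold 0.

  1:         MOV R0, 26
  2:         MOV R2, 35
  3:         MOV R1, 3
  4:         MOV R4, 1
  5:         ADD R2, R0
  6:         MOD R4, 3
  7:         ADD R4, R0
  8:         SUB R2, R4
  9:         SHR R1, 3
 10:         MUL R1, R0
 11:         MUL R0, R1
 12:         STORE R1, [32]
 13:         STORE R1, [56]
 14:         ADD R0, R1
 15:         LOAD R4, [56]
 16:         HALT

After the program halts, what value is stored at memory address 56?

MOV R0, 26 → R0=26
MOV R2, 35 → R2=35
MOV R1, 3 → R1=3
MOV R4, 1 → R4=1
ADD R2, R0 → R2=35+26=61
MOD R4, 3 → R4=1%3=1
ADD R4, R0 → R4=1+26=27
SUB R2, R4 → R2=61-27=34
SHR R1, 3 → R1=3>>3=0
MUL R1, R0 → R1=0*26=0
MUL R0, R1 → R0=26*0=0
STORE R1, [32] → M[32]=0
STORE R1, [56] → M[56]=0
ADD R0, R1 → R0=0+0=0
LOAD R4, [56] → R4=M[56]=0
halt.

0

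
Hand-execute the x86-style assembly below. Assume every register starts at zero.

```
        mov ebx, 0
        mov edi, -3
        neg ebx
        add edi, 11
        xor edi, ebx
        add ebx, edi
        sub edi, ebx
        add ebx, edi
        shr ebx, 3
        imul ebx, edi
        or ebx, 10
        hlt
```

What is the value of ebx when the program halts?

10

mov ebx, 0 → ebx=0
mov edi, -3 → edi=-3
neg ebx → ebx=-(0)=0
add edi, 11 → edi=(-3)+11=8
xor edi, ebx → edi=8^0=8
add ebx, edi → ebx=0+8=8
sub edi, ebx → edi=8-8=0
add ebx, edi → ebx=8+0=8
shr ebx, 3 → ebx=8>>3=1
imul ebx, edi → ebx=1*0=0
or ebx, 10 → ebx=0|10=10
halt.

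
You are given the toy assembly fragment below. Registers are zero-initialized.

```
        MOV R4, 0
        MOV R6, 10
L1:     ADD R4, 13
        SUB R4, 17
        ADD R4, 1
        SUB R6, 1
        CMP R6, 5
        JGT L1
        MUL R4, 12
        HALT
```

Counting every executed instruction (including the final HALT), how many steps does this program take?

34

R4=0
R6=10
R4=0+13=13
R4=13-17=-4
R4=(-4)+1=-3
R6=10-1=9
CMP R6, 5  (cmp 9,5)
JGT L1: taken
R4=(-3)+13=10
R4=10-17=-7
R4=(-7)+1=-6
R6=9-1=8
CMP R6, 5  (cmp 8,5)
JGT L1: taken
R4=(-6)+13=7
R4=7-17=-10
R4=(-10)+1=-9
R6=8-1=7
CMP R6, 5  (cmp 7,5)
JGT L1: taken
R4=(-9)+13=4
R4=4-17=-13
R4=(-13)+1=-12
R6=7-1=6
CMP R6, 5  (cmp 6,5)
JGT L1: taken
R4=(-12)+13=1
R4=1-17=-16
R4=(-16)+1=-15
R6=6-1=5
CMP R6, 5  (cmp 5,5)
JGT L1: not taken
R4=(-15)*12=-180
halt.
Total executed instructions: 34.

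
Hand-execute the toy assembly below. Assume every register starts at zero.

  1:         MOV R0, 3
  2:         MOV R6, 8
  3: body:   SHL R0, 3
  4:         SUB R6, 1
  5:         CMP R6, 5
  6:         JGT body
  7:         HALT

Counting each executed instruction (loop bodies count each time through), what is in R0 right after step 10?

192

MOV R0, 3 → R0=3
MOV R6, 8 → R6=8
SHL R0, 3 → R0=3<<3=24
SUB R6, 1 → R6=8-1=7
CMP R6, 5  (cmp 7,5)
JGT body: taken
SHL R0, 3 → R0=24<<3=192
SUB R6, 1 → R6=7-1=6
CMP R6, 5  (cmp 6,5)
JGT body: taken
After step 10: R0 = 192.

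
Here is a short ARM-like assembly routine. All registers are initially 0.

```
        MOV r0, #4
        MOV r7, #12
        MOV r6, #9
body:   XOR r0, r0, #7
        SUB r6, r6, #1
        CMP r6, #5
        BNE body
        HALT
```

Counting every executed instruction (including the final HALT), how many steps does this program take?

20

after MOV r0, #4: r0=4
after MOV r7, #12: r7=12
after MOV r6, #9: r6=9
after XOR r0, r0, #7: r0=4^7=3
after SUB r6, r6, #1: r6=9-1=8
CMP r6, #5  (cmp 8,5)
BNE body: taken
after XOR r0, r0, #7: r0=3^7=4
after SUB r6, r6, #1: r6=8-1=7
CMP r6, #5  (cmp 7,5)
BNE body: taken
after XOR r0, r0, #7: r0=4^7=3
after SUB r6, r6, #1: r6=7-1=6
CMP r6, #5  (cmp 6,5)
BNE body: taken
after XOR r0, r0, #7: r0=3^7=4
after SUB r6, r6, #1: r6=6-1=5
CMP r6, #5  (cmp 5,5)
BNE body: not taken
halt.
Total executed instructions: 20.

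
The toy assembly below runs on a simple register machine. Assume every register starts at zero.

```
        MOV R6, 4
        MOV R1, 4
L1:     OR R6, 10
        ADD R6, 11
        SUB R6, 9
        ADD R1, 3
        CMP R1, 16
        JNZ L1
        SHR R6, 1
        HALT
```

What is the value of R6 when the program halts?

22

after MOV R6, 4: R6=4
after MOV R1, 4: R1=4
after OR R6, 10: R6=4|10=14
after ADD R6, 11: R6=14+11=25
after SUB R6, 9: R6=25-9=16
after ADD R1, 3: R1=4+3=7
CMP R1, 16  (cmp 7,16)
JNZ L1: taken
after OR R6, 10: R6=16|10=26
after ADD R6, 11: R6=26+11=37
after SUB R6, 9: R6=37-9=28
after ADD R1, 3: R1=7+3=10
CMP R1, 16  (cmp 10,16)
JNZ L1: taken
after OR R6, 10: R6=28|10=30
after ADD R6, 11: R6=30+11=41
after SUB R6, 9: R6=41-9=32
after ADD R1, 3: R1=10+3=13
CMP R1, 16  (cmp 13,16)
JNZ L1: taken
after OR R6, 10: R6=32|10=42
after ADD R6, 11: R6=42+11=53
after SUB R6, 9: R6=53-9=44
after ADD R1, 3: R1=13+3=16
CMP R1, 16  (cmp 16,16)
JNZ L1: not taken
after SHR R6, 1: R6=44>>1=22
halt.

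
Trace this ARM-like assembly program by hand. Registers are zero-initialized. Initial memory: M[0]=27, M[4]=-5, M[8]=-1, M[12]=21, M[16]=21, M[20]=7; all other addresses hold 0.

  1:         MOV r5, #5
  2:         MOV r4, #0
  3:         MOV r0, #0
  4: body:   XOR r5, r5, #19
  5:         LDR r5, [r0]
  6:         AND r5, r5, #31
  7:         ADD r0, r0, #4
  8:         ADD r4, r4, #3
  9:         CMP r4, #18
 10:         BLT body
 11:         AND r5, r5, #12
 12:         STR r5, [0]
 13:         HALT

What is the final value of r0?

24

after MOV r5, #5: r5=5
after MOV r4, #0: r4=0
after MOV r0, #0: r0=0
after XOR r5, r5, #19: r5=5^19=22
after LDR r5, [r0]: r5=M[0]=27
after AND r5, r5, #31: r5=27&31=27
after ADD r0, r0, #4: r0=0+4=4
after ADD r4, r4, #3: r4=0+3=3
CMP r4, #18  (cmp 3,18)
BLT body: taken
after XOR r5, r5, #19: r5=27^19=8
after LDR r5, [r0]: r5=M[4]=-5
after AND r5, r5, #31: r5=(-5)&31=27
after ADD r0, r0, #4: r0=4+4=8
after ADD r4, r4, #3: r4=3+3=6
CMP r4, #18  (cmp 6,18)
BLT body: taken
after XOR r5, r5, #19: r5=27^19=8
after LDR r5, [r0]: r5=M[8]=-1
after AND r5, r5, #31: r5=(-1)&31=31
after ADD r0, r0, #4: r0=8+4=12
after ADD r4, r4, #3: r4=6+3=9
CMP r4, #18  (cmp 9,18)
BLT body: taken
after XOR r5, r5, #19: r5=31^19=12
after LDR r5, [r0]: r5=M[12]=21
after AND r5, r5, #31: r5=21&31=21
after ADD r0, r0, #4: r0=12+4=16
after ADD r4, r4, #3: r4=9+3=12
CMP r4, #18  (cmp 12,18)
BLT body: taken
after XOR r5, r5, #19: r5=21^19=6
after LDR r5, [r0]: r5=M[16]=21
after AND r5, r5, #31: r5=21&31=21
after ADD r0, r0, #4: r0=16+4=20
after ADD r4, r4, #3: r4=12+3=15
CMP r4, #18  (cmp 15,18)
BLT body: taken
after XOR r5, r5, #19: r5=21^19=6
after LDR r5, [r0]: r5=M[20]=7
after AND r5, r5, #31: r5=7&31=7
after ADD r0, r0, #4: r0=20+4=24
after ADD r4, r4, #3: r4=15+3=18
CMP r4, #18  (cmp 18,18)
BLT body: not taken
after AND r5, r5, #12: r5=7&12=4
STR r5, [0] → M[0]=4
halt.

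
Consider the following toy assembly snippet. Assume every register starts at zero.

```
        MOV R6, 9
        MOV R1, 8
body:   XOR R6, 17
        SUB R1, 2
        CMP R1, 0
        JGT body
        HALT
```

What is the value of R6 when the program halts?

9

R6=9
R1=8
R6=9^17=24
R1=8-2=6
CMP R1, 0  (cmp 6,0)
JGT body: taken
R6=24^17=9
R1=6-2=4
CMP R1, 0  (cmp 4,0)
JGT body: taken
R6=9^17=24
R1=4-2=2
CMP R1, 0  (cmp 2,0)
JGT body: taken
R6=24^17=9
R1=2-2=0
CMP R1, 0  (cmp 0,0)
JGT body: not taken
halt.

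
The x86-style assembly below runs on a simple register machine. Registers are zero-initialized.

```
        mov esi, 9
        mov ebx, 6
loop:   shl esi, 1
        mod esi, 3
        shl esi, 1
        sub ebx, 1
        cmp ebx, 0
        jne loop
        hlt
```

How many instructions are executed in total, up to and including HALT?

after mov esi, 9: esi=9
after mov ebx, 6: ebx=6
after shl esi, 1: esi=9<<1=18
after mod esi, 3: esi=18%3=0
after shl esi, 1: esi=0<<1=0
after sub ebx, 1: ebx=6-1=5
cmp ebx, 0  (cmp 5,0)
jne loop: taken
after shl esi, 1: esi=0<<1=0
after mod esi, 3: esi=0%3=0
after shl esi, 1: esi=0<<1=0
after sub ebx, 1: ebx=5-1=4
cmp ebx, 0  (cmp 4,0)
jne loop: taken
after shl esi, 1: esi=0<<1=0
after mod esi, 3: esi=0%3=0
after shl esi, 1: esi=0<<1=0
after sub ebx, 1: ebx=4-1=3
cmp ebx, 0  (cmp 3,0)
jne loop: taken
after shl esi, 1: esi=0<<1=0
after mod esi, 3: esi=0%3=0
after shl esi, 1: esi=0<<1=0
after sub ebx, 1: ebx=3-1=2
cmp ebx, 0  (cmp 2,0)
jne loop: taken
after shl esi, 1: esi=0<<1=0
after mod esi, 3: esi=0%3=0
after shl esi, 1: esi=0<<1=0
after sub ebx, 1: ebx=2-1=1
cmp ebx, 0  (cmp 1,0)
jne loop: taken
after shl esi, 1: esi=0<<1=0
after mod esi, 3: esi=0%3=0
after shl esi, 1: esi=0<<1=0
after sub ebx, 1: ebx=1-1=0
cmp ebx, 0  (cmp 0,0)
jne loop: not taken
halt.
Total executed instructions: 39.

39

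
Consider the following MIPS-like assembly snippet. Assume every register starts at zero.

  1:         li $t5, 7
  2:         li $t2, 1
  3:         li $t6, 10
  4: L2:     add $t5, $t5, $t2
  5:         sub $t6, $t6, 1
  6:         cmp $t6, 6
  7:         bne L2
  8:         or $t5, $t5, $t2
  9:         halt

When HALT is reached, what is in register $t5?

$t5=7
$t2=1
$t6=10
$t5=7+1=8
$t6=10-1=9
cmp $t6, 6  (cmp 9,6)
bne L2: taken
$t5=8+1=9
$t6=9-1=8
cmp $t6, 6  (cmp 8,6)
bne L2: taken
$t5=9+1=10
$t6=8-1=7
cmp $t6, 6  (cmp 7,6)
bne L2: taken
$t5=10+1=11
$t6=7-1=6
cmp $t6, 6  (cmp 6,6)
bne L2: not taken
$t5=11|1=11
halt.

11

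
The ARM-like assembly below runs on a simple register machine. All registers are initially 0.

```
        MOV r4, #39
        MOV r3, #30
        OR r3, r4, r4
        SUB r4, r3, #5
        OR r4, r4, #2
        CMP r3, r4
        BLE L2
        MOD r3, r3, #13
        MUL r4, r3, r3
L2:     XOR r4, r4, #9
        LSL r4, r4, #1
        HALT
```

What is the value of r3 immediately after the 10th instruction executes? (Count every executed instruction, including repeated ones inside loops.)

after MOV r4, #39: r4=39
after MOV r3, #30: r3=30
after OR r3, r4, r4: r3=39|39=39
after SUB r4, r3, #5: r4=39-5=34
after OR r4, r4, #2: r4=34|2=34
CMP r3, r4  (cmp 39,34)
BLE L2: not taken
after MOD r3, r3, #13: r3=39%13=0
after MUL r4, r3, r3: r4=0*0=0
after XOR r4, r4, #9: r4=0^9=9
After step 10: r3 = 0.

0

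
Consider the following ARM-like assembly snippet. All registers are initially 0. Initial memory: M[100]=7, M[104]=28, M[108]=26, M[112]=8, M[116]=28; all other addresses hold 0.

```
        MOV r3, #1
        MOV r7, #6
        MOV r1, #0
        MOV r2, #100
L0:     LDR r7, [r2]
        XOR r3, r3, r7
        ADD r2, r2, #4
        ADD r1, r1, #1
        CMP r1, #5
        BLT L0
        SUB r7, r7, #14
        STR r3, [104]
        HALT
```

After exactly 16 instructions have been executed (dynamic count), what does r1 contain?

r3=1
r7=6
r1=0
r2=100
r7=M[100]=7
r3=1^7=6
r2=100+4=104
r1=0+1=1
CMP r1, #5  (cmp 1,5)
BLT L0: taken
r7=M[104]=28
r3=6^28=26
r2=104+4=108
r1=1+1=2
CMP r1, #5  (cmp 2,5)
BLT L0: taken
After step 16: r1 = 2.

2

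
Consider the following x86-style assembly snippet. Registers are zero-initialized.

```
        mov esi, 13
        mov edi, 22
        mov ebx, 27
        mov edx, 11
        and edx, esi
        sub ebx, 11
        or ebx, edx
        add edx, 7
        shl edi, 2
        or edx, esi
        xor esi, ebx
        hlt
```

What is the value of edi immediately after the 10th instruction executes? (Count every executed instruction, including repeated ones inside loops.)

88

after mov esi, 13: esi=13
after mov edi, 22: edi=22
after mov ebx, 27: ebx=27
after mov edx, 11: edx=11
after and edx, esi: edx=11&13=9
after sub ebx, 11: ebx=27-11=16
after or ebx, edx: ebx=16|9=25
after add edx, 7: edx=9+7=16
after shl edi, 2: edi=22<<2=88
after or edx, esi: edx=16|13=29
After step 10: edi = 88.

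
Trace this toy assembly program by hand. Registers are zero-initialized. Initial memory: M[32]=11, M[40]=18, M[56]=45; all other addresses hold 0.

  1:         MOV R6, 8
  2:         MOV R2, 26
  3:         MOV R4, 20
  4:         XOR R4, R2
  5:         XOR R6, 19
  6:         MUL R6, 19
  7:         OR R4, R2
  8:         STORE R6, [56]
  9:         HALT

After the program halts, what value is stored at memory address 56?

513

after MOV R6, 8: R6=8
after MOV R2, 26: R2=26
after MOV R4, 20: R4=20
after XOR R4, R2: R4=20^26=14
after XOR R6, 19: R6=8^19=27
after MUL R6, 19: R6=27*19=513
after OR R4, R2: R4=14|26=30
STORE R6, [56] → M[56]=513
halt.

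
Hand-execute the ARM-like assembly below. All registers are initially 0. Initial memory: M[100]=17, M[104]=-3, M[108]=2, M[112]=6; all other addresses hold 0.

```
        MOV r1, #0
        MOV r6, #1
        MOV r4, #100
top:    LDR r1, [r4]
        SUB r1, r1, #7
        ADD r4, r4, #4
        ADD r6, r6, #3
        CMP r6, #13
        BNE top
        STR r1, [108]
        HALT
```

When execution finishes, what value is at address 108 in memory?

MOV r1, #0 → r1=0
MOV r6, #1 → r6=1
MOV r4, #100 → r4=100
LDR r1, [r4] → r1=M[100]=17
SUB r1, r1, #7 → r1=17-7=10
ADD r4, r4, #4 → r4=100+4=104
ADD r6, r6, #3 → r6=1+3=4
CMP r6, #13  (cmp 4,13)
BNE top: taken
LDR r1, [r4] → r1=M[104]=-3
SUB r1, r1, #7 → r1=(-3)-7=-10
ADD r4, r4, #4 → r4=104+4=108
ADD r6, r6, #3 → r6=4+3=7
CMP r6, #13  (cmp 7,13)
BNE top: taken
LDR r1, [r4] → r1=M[108]=2
SUB r1, r1, #7 → r1=2-7=-5
ADD r4, r4, #4 → r4=108+4=112
ADD r6, r6, #3 → r6=7+3=10
CMP r6, #13  (cmp 10,13)
BNE top: taken
LDR r1, [r4] → r1=M[112]=6
SUB r1, r1, #7 → r1=6-7=-1
ADD r4, r4, #4 → r4=112+4=116
ADD r6, r6, #3 → r6=10+3=13
CMP r6, #13  (cmp 13,13)
BNE top: not taken
STR r1, [108] → M[108]=-1
halt.

-1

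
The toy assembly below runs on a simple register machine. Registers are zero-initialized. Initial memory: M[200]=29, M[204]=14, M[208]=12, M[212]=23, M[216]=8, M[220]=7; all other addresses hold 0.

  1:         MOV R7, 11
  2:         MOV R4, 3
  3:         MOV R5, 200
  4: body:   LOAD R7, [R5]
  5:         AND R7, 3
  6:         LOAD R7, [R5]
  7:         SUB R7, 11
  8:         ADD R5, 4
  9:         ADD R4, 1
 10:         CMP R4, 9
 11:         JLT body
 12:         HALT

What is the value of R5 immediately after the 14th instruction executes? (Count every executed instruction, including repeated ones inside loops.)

after MOV R7, 11: R7=11
after MOV R4, 3: R4=3
after MOV R5, 200: R5=200
after LOAD R7, [R5]: R7=M[200]=29
after AND R7, 3: R7=29&3=1
after LOAD R7, [R5]: R7=M[200]=29
after SUB R7, 11: R7=29-11=18
after ADD R5, 4: R5=200+4=204
after ADD R4, 1: R4=3+1=4
CMP R4, 9  (cmp 4,9)
JLT body: taken
after LOAD R7, [R5]: R7=M[204]=14
after AND R7, 3: R7=14&3=2
after LOAD R7, [R5]: R7=M[204]=14
After step 14: R5 = 204.

204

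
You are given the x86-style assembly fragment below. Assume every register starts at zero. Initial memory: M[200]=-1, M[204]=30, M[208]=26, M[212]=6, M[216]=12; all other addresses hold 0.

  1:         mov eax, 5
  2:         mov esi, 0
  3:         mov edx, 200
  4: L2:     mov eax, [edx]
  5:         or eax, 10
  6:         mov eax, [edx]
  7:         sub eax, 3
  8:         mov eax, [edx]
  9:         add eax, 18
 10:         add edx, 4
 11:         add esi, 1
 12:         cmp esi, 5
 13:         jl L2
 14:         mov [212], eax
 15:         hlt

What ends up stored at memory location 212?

mov eax, 5 → eax=5
mov esi, 0 → esi=0
mov edx, 200 → edx=200
mov eax, [edx] → eax=M[200]=-1
or eax, 10 → eax=(-1)|10=-1
mov eax, [edx] → eax=M[200]=-1
sub eax, 3 → eax=(-1)-3=-4
mov eax, [edx] → eax=M[200]=-1
add eax, 18 → eax=(-1)+18=17
add edx, 4 → edx=200+4=204
add esi, 1 → esi=0+1=1
cmp esi, 5  (cmp 1,5)
jl L2: taken
mov eax, [edx] → eax=M[204]=30
or eax, 10 → eax=30|10=30
mov eax, [edx] → eax=M[204]=30
sub eax, 3 → eax=30-3=27
mov eax, [edx] → eax=M[204]=30
add eax, 18 → eax=30+18=48
add edx, 4 → edx=204+4=208
add esi, 1 → esi=1+1=2
cmp esi, 5  (cmp 2,5)
jl L2: taken
mov eax, [edx] → eax=M[208]=26
or eax, 10 → eax=26|10=26
mov eax, [edx] → eax=M[208]=26
sub eax, 3 → eax=26-3=23
mov eax, [edx] → eax=M[208]=26
add eax, 18 → eax=26+18=44
add edx, 4 → edx=208+4=212
add esi, 1 → esi=2+1=3
cmp esi, 5  (cmp 3,5)
jl L2: taken
mov eax, [edx] → eax=M[212]=6
or eax, 10 → eax=6|10=14
mov eax, [edx] → eax=M[212]=6
sub eax, 3 → eax=6-3=3
mov eax, [edx] → eax=M[212]=6
add eax, 18 → eax=6+18=24
add edx, 4 → edx=212+4=216
add esi, 1 → esi=3+1=4
cmp esi, 5  (cmp 4,5)
jl L2: taken
mov eax, [edx] → eax=M[216]=12
or eax, 10 → eax=12|10=14
mov eax, [edx] → eax=M[216]=12
sub eax, 3 → eax=12-3=9
mov eax, [edx] → eax=M[216]=12
add eax, 18 → eax=12+18=30
add edx, 4 → edx=216+4=220
add esi, 1 → esi=4+1=5
cmp esi, 5  (cmp 5,5)
jl L2: not taken
mov [212], eax → M[212]=30
halt.

30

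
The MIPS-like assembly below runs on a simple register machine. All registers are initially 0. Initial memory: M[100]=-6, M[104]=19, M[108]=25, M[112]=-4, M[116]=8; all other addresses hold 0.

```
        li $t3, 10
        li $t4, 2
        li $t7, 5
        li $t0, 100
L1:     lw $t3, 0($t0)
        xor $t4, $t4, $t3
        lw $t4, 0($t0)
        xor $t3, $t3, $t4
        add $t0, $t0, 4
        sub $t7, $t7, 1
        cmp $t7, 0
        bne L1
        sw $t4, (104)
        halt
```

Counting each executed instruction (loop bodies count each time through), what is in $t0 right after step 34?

li $t3, 10 → $t3=10
li $t4, 2 → $t4=2
li $t7, 5 → $t7=5
li $t0, 100 → $t0=100
lw $t3, 0($t0) → $t3=M[100]=-6
xor $t4, $t4, $t3 → $t4=2^(-6)=-8
lw $t4, 0($t0) → $t4=M[100]=-6
xor $t3, $t3, $t4 → $t3=(-6)^(-6)=0
add $t0, $t0, 4 → $t0=100+4=104
sub $t7, $t7, 1 → $t7=5-1=4
cmp $t7, 0  (cmp 4,0)
bne L1: taken
lw $t3, 0($t0) → $t3=M[104]=19
xor $t4, $t4, $t3 → $t4=(-6)^19=-23
lw $t4, 0($t0) → $t4=M[104]=19
xor $t3, $t3, $t4 → $t3=19^19=0
add $t0, $t0, 4 → $t0=104+4=108
sub $t7, $t7, 1 → $t7=4-1=3
cmp $t7, 0  (cmp 3,0)
bne L1: taken
lw $t3, 0($t0) → $t3=M[108]=25
xor $t4, $t4, $t3 → $t4=19^25=10
lw $t4, 0($t0) → $t4=M[108]=25
xor $t3, $t3, $t4 → $t3=25^25=0
add $t0, $t0, 4 → $t0=108+4=112
sub $t7, $t7, 1 → $t7=3-1=2
cmp $t7, 0  (cmp 2,0)
bne L1: taken
lw $t3, 0($t0) → $t3=M[112]=-4
xor $t4, $t4, $t3 → $t4=25^(-4)=-27
lw $t4, 0($t0) → $t4=M[112]=-4
xor $t3, $t3, $t4 → $t3=(-4)^(-4)=0
add $t0, $t0, 4 → $t0=112+4=116
sub $t7, $t7, 1 → $t7=2-1=1
After step 34: $t0 = 116.

116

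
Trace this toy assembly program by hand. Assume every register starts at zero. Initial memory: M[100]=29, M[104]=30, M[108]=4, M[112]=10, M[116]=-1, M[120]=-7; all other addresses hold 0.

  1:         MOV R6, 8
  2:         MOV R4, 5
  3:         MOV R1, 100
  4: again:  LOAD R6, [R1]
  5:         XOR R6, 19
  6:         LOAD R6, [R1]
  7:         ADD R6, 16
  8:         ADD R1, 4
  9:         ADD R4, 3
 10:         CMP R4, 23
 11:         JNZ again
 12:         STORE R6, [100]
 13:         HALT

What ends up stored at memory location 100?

after MOV R6, 8: R6=8
after MOV R4, 5: R4=5
after MOV R1, 100: R1=100
after LOAD R6, [R1]: R6=M[100]=29
after XOR R6, 19: R6=29^19=14
after LOAD R6, [R1]: R6=M[100]=29
after ADD R6, 16: R6=29+16=45
after ADD R1, 4: R1=100+4=104
after ADD R4, 3: R4=5+3=8
CMP R4, 23  (cmp 8,23)
JNZ again: taken
after LOAD R6, [R1]: R6=M[104]=30
after XOR R6, 19: R6=30^19=13
after LOAD R6, [R1]: R6=M[104]=30
after ADD R6, 16: R6=30+16=46
after ADD R1, 4: R1=104+4=108
after ADD R4, 3: R4=8+3=11
CMP R4, 23  (cmp 11,23)
JNZ again: taken
after LOAD R6, [R1]: R6=M[108]=4
after XOR R6, 19: R6=4^19=23
after LOAD R6, [R1]: R6=M[108]=4
after ADD R6, 16: R6=4+16=20
after ADD R1, 4: R1=108+4=112
after ADD R4, 3: R4=11+3=14
CMP R4, 23  (cmp 14,23)
JNZ again: taken
after LOAD R6, [R1]: R6=M[112]=10
after XOR R6, 19: R6=10^19=25
after LOAD R6, [R1]: R6=M[112]=10
after ADD R6, 16: R6=10+16=26
after ADD R1, 4: R1=112+4=116
after ADD R4, 3: R4=14+3=17
CMP R4, 23  (cmp 17,23)
JNZ again: taken
after LOAD R6, [R1]: R6=M[116]=-1
after XOR R6, 19: R6=(-1)^19=-20
after LOAD R6, [R1]: R6=M[116]=-1
after ADD R6, 16: R6=(-1)+16=15
after ADD R1, 4: R1=116+4=120
after ADD R4, 3: R4=17+3=20
CMP R4, 23  (cmp 20,23)
JNZ again: taken
after LOAD R6, [R1]: R6=M[120]=-7
after XOR R6, 19: R6=(-7)^19=-22
after LOAD R6, [R1]: R6=M[120]=-7
after ADD R6, 16: R6=(-7)+16=9
after ADD R1, 4: R1=120+4=124
after ADD R4, 3: R4=20+3=23
CMP R4, 23  (cmp 23,23)
JNZ again: not taken
STORE R6, [100] → M[100]=9
halt.

9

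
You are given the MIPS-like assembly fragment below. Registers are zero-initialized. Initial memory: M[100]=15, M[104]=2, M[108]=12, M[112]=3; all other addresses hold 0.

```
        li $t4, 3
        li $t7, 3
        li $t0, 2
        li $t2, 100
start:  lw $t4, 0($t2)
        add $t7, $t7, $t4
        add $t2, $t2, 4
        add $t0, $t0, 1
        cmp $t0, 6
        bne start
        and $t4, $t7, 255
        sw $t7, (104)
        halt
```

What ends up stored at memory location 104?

35

after li $t4, 3: $t4=3
after li $t7, 3: $t7=3
after li $t0, 2: $t0=2
after li $t2, 100: $t2=100
after lw $t4, 0($t2): $t4=M[100]=15
after add $t7, $t7, $t4: $t7=3+15=18
after add $t2, $t2, 4: $t2=100+4=104
after add $t0, $t0, 1: $t0=2+1=3
cmp $t0, 6  (cmp 3,6)
bne start: taken
after lw $t4, 0($t2): $t4=M[104]=2
after add $t7, $t7, $t4: $t7=18+2=20
after add $t2, $t2, 4: $t2=104+4=108
after add $t0, $t0, 1: $t0=3+1=4
cmp $t0, 6  (cmp 4,6)
bne start: taken
after lw $t4, 0($t2): $t4=M[108]=12
after add $t7, $t7, $t4: $t7=20+12=32
after add $t2, $t2, 4: $t2=108+4=112
after add $t0, $t0, 1: $t0=4+1=5
cmp $t0, 6  (cmp 5,6)
bne start: taken
after lw $t4, 0($t2): $t4=M[112]=3
after add $t7, $t7, $t4: $t7=32+3=35
after add $t2, $t2, 4: $t2=112+4=116
after add $t0, $t0, 1: $t0=5+1=6
cmp $t0, 6  (cmp 6,6)
bne start: not taken
after and $t4, $t7, 255: $t4=35&255=35
sw $t7, (104) → M[104]=35
halt.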